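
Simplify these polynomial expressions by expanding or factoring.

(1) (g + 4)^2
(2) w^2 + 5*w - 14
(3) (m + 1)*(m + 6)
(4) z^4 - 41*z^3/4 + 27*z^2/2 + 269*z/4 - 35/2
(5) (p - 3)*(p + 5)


(1) = g^2 + 8*g + 16
(2) = (w - 2)*(w + 7)
(3) = m^2 + 7*m + 6
(4) = (z - 7)*(z - 5)*(z - 1/4)*(z + 2)
(5) = p^2 + 2*p - 15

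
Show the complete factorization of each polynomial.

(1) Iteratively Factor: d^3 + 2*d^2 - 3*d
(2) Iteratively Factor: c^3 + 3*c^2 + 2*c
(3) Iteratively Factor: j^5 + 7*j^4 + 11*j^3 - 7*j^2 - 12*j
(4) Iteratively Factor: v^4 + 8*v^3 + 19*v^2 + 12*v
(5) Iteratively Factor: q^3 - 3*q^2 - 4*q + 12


(1) = (d + 3)*(d^2 - d) = (d - 1)*(d + 3)*(d)
(2) = (c + 2)*(c^2 + c) = (c + 1)*(c + 2)*(c)
(3) = (j - 1)*(j^4 + 8*j^3 + 19*j^2 + 12*j) = (j - 1)*(j + 3)*(j^3 + 5*j^2 + 4*j) = (j - 1)*(j + 3)*(j + 4)*(j^2 + j) = (j - 1)*(j + 1)*(j + 3)*(j + 4)*(j)
(4) = (v + 3)*(v^3 + 5*v^2 + 4*v) = (v + 3)*(v + 4)*(v^2 + v) = v*(v + 3)*(v + 4)*(v + 1)
(5) = (q + 2)*(q^2 - 5*q + 6) = (q - 2)*(q + 2)*(q - 3)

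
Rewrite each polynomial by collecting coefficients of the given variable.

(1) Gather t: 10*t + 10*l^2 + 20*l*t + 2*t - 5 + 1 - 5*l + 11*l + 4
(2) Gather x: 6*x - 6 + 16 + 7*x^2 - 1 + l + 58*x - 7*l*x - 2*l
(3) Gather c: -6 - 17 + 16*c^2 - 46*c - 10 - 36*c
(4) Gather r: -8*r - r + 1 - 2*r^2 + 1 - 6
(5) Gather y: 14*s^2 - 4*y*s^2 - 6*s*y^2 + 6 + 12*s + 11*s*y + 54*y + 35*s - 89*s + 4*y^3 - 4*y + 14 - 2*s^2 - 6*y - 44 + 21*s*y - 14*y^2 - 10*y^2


(1) = 10*l^2 + 6*l + t*(20*l + 12)
(2) = -l + 7*x^2 + x*(64 - 7*l) + 9
(3) = 16*c^2 - 82*c - 33
(4) = -2*r^2 - 9*r - 4
(5) = 12*s^2 - 42*s + 4*y^3 + y^2*(-6*s - 24) + y*(-4*s^2 + 32*s + 44) - 24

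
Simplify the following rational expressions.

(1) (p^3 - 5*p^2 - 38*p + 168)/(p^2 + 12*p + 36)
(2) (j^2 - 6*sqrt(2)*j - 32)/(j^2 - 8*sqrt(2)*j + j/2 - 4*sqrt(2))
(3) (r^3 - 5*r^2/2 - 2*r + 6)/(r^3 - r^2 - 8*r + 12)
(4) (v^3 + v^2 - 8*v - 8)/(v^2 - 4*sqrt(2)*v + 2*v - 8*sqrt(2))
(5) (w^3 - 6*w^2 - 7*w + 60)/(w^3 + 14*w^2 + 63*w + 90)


(1) = (p^2 - 11*p + 28)/(p + 6)
(2) = (2*j + 4*sqrt(2))/(2*j + 1)
(3) = (2*r + 3)/(2*r + 6)
(4) = (v^3 + v^2 - 8*v - 8)/(v^2 + v*(2 - 4*sqrt(2)) - 8*sqrt(2))
(5) = (w^2 - 9*w + 20)/(w^2 + 11*w + 30)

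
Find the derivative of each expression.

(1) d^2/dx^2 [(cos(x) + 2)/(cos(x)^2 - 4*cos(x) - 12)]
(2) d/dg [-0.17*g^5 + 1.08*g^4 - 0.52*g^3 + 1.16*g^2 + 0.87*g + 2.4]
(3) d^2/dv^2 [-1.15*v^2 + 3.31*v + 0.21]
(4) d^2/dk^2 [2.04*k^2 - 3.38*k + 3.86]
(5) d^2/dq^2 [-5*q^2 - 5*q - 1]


(1) = (sin(x)^2 - 6*cos(x) + 1)/(cos(x) - 6)^3
(2) = -0.85*g^4 + 4.32*g^3 - 1.56*g^2 + 2.32*g + 0.87
(3) = -2.30000000000000
(4) = 4.08000000000000
(5) = -10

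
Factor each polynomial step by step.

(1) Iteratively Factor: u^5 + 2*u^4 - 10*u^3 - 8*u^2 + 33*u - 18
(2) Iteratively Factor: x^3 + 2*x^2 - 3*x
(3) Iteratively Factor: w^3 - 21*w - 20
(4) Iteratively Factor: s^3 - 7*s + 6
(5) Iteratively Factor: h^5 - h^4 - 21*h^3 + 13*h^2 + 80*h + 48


(1) = (u - 1)*(u^4 + 3*u^3 - 7*u^2 - 15*u + 18) = (u - 1)^2*(u^3 + 4*u^2 - 3*u - 18) = (u - 1)^2*(u + 3)*(u^2 + u - 6) = (u - 2)*(u - 1)^2*(u + 3)*(u + 3)
(2) = (x)*(x^2 + 2*x - 3) = x*(x - 1)*(x + 3)
(3) = (w + 4)*(w^2 - 4*w - 5) = (w + 1)*(w + 4)*(w - 5)
(4) = (s + 3)*(s^2 - 3*s + 2) = (s - 1)*(s + 3)*(s - 2)
(5) = (h - 3)*(h^4 + 2*h^3 - 15*h^2 - 32*h - 16) = (h - 3)*(h + 1)*(h^3 + h^2 - 16*h - 16) = (h - 4)*(h - 3)*(h + 1)*(h^2 + 5*h + 4) = (h - 4)*(h - 3)*(h + 1)^2*(h + 4)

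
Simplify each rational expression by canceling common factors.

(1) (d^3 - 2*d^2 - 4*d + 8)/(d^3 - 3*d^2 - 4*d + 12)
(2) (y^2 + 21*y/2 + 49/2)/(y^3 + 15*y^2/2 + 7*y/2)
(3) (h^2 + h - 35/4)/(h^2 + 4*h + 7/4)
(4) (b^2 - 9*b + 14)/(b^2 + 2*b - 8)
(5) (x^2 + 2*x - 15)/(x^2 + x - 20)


(1) = (d - 2)/(d - 3)
(2) = (2*y + 7)/(2*y^2 + y)
(3) = (2*h - 5)/(2*h + 1)
(4) = (b - 7)/(b + 4)
(5) = (x - 3)/(x - 4)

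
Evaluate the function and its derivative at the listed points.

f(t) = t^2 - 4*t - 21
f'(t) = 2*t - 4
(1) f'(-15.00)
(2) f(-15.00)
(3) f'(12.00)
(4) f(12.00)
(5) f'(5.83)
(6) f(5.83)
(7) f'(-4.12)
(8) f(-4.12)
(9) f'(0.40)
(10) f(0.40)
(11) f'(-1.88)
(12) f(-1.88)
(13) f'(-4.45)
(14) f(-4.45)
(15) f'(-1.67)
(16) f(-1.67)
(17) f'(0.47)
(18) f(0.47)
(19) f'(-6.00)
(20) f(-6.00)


(1) = -34.00
(2) = 264.00
(3) = 20.00
(4) = 75.00
(5) = 7.66
(6) = -10.33
(7) = -12.24
(8) = 12.45
(9) = -3.20
(10) = -22.44
(11) = -7.76
(12) = -9.95
(13) = -12.90
(14) = 16.60
(15) = -7.34
(16) = -11.53
(17) = -3.06
(18) = -22.66
(19) = -16.00
(20) = 39.00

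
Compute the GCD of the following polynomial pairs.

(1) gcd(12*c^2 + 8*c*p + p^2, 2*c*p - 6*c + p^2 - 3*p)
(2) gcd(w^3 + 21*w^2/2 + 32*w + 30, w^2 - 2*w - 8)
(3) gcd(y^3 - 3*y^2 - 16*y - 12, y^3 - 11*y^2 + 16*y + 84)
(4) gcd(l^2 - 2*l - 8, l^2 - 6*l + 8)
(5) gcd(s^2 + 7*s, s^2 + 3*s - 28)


(1) = gcd((2*c + p)*(6*c + p), (2*c + p)*(p - 3)) = 2*c + p
(2) = gcd((w + 2)*(w + 5/2)*(w + 6), (w - 4)*(w + 2)) = w + 2
(3) = gcd((y - 6)*(y + 1)*(y + 2), (y - 7)*(y - 6)*(y + 2)) = y^2 - 4*y - 12
(4) = l - 4
(5) = gcd(s*(s + 7), (s - 4)*(s + 7)) = s + 7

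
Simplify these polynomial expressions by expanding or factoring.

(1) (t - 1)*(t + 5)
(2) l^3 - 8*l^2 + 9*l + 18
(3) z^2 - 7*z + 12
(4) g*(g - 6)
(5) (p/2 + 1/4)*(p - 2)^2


(1) = t^2 + 4*t - 5
(2) = (l - 6)*(l - 3)*(l + 1)
(3) = (z - 4)*(z - 3)
(4) = g^2 - 6*g
(5) = p^3/2 - 7*p^2/4 + p + 1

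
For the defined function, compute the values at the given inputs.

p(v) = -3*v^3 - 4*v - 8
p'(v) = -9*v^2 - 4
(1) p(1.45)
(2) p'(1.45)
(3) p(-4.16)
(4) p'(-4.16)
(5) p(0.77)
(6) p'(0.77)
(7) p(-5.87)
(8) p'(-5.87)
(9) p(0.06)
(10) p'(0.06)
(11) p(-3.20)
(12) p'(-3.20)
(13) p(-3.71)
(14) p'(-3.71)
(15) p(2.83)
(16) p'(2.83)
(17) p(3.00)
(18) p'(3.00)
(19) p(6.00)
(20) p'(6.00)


(1) = -22.95
(2) = -22.92
(3) = 224.61
(4) = -159.75
(5) = -12.45
(6) = -9.34
(7) = 622.27
(8) = -314.11
(9) = -8.24
(10) = -4.03
(11) = 103.10
(12) = -96.16
(13) = 160.03
(14) = -127.88
(15) = -87.32
(16) = -76.08
(17) = -101.00
(18) = -85.00
(19) = -680.00
(20) = -328.00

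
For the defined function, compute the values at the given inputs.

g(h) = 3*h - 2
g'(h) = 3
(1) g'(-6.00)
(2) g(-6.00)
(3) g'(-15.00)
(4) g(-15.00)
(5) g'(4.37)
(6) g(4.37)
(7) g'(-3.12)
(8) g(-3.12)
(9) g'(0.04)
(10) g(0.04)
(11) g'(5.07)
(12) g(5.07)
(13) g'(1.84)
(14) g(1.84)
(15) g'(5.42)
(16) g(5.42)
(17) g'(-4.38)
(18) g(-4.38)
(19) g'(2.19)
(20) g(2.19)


(1) = 3.00
(2) = -20.00
(3) = 3.00
(4) = -47.00
(5) = 3.00
(6) = 11.11
(7) = 3.00
(8) = -11.36
(9) = 3.00
(10) = -1.88
(11) = 3.00
(12) = 13.21
(13) = 3.00
(14) = 3.52
(15) = 3.00
(16) = 14.26
(17) = 3.00
(18) = -15.14
(19) = 3.00
(20) = 4.57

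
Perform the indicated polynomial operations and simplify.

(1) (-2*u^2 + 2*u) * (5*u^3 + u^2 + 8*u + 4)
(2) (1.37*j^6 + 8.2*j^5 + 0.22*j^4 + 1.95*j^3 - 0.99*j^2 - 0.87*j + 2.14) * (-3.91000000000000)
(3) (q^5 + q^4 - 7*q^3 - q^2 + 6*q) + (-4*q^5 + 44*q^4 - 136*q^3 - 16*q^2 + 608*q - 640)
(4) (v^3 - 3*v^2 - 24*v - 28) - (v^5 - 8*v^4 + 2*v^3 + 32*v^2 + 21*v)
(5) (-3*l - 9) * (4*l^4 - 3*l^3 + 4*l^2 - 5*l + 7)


(1) = -10*u^5 + 8*u^4 - 14*u^3 + 8*u^2 + 8*u
(2) = -5.3567*j^6 - 32.062*j^5 - 0.8602*j^4 - 7.6245*j^3 + 3.8709*j^2 + 3.4017*j - 8.3674
(3) = -3*q^5 + 45*q^4 - 143*q^3 - 17*q^2 + 614*q - 640
(4) = -v^5 + 8*v^4 - v^3 - 35*v^2 - 45*v - 28
(5) = -12*l^5 - 27*l^4 + 15*l^3 - 21*l^2 + 24*l - 63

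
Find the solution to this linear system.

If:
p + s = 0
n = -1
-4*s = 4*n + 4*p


Then:
No Solution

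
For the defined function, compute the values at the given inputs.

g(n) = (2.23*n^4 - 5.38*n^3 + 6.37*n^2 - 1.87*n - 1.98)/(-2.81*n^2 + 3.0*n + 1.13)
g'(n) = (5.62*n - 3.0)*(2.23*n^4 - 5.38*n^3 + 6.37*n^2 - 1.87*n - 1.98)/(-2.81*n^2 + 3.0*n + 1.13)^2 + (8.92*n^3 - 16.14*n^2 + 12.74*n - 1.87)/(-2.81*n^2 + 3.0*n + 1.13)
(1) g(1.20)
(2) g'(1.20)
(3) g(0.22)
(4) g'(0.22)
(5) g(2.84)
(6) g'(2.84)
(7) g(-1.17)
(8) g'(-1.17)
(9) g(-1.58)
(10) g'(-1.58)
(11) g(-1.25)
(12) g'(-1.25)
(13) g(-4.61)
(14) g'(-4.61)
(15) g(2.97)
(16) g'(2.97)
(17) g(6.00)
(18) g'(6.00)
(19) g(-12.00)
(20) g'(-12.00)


(1) = 0.40
(2) = 10.39
(3) = -1.29
(4) = 1.53
(5) = -5.07
(6) = -3.29
(7) = -3.49
(8) = 3.17
(9) = -4.89
(10) = 3.70
(11) = -3.75
(12) = 3.26
(13) = -23.15
(14) = 8.40
(15) = -5.51
(16) = -3.52
(17) = -23.70
(18) = -8.44
(19) = -128.50
(20) = 20.12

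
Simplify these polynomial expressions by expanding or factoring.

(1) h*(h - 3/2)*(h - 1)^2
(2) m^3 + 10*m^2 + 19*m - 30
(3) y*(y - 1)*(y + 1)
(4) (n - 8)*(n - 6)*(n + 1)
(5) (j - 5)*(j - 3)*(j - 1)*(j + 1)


(1) = h^4 - 7*h^3/2 + 4*h^2 - 3*h/2
(2) = (m - 1)*(m + 5)*(m + 6)
(3) = y^3 - y
(4) = n^3 - 13*n^2 + 34*n + 48
(5) = j^4 - 8*j^3 + 14*j^2 + 8*j - 15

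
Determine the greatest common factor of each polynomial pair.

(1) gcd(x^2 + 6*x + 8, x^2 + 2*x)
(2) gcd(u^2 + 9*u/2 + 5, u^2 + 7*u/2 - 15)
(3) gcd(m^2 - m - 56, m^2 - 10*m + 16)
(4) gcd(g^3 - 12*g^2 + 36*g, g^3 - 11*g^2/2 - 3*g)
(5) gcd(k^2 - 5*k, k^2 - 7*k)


(1) = gcd((x + 2)*(x + 4), x*(x + 2)) = x + 2
(2) = 1
(3) = m - 8
(4) = gcd(g*(g - 6)^2, g*(g - 6)*(g + 1/2)) = g^2 - 6*g
(5) = gcd(k*(k - 5), k*(k - 7)) = k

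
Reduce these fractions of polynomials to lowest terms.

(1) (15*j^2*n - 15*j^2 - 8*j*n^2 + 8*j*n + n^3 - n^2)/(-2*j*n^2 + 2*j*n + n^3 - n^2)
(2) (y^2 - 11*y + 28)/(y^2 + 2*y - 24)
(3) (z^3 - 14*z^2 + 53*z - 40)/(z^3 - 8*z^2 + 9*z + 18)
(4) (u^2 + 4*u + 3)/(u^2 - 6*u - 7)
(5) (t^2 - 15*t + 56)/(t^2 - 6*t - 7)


(1) = (-15*j^2 + 8*j*n - n^2)/(2*j*n - n^2)
(2) = (y - 7)/(y + 6)
(3) = (z^3 - 14*z^2 + 53*z - 40)/(z^3 - 8*z^2 + 9*z + 18)
(4) = (u + 3)/(u - 7)
(5) = (t - 8)/(t + 1)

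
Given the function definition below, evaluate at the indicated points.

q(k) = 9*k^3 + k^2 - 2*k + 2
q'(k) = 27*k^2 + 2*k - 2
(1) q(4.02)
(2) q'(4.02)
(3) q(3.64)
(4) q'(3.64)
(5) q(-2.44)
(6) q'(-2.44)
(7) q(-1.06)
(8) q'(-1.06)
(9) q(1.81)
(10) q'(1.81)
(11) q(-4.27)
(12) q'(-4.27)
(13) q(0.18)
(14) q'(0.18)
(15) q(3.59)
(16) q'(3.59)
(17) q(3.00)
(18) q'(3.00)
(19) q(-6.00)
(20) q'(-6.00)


(1) = 594.80
(2) = 442.37
(3) = 442.03
(4) = 363.02
(5) = -117.91
(6) = 153.87
(7) = -5.48
(8) = 26.22
(9) = 55.02
(10) = 90.07
(11) = -671.92
(12) = 481.75
(13) = 1.72
(14) = -0.77
(15) = 424.12
(16) = 353.16
(17) = 248.00
(18) = 247.00
(19) = -1894.00
(20) = 958.00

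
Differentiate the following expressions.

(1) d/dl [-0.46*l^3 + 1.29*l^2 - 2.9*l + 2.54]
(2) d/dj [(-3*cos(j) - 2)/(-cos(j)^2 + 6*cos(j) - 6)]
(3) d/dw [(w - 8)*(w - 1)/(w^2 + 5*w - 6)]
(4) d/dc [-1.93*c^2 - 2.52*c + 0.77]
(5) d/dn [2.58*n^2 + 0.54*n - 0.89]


(1) = -1.38*l^2 + 2.58*l - 2.9
(2) = (3*cos(j)^2 + 4*cos(j) - 30)*sin(j)/(sin(j)^2 + 6*cos(j) - 7)^2
(3) = 14/(w^2 + 12*w + 36)
(4) = -3.86*c - 2.52
(5) = 5.16*n + 0.54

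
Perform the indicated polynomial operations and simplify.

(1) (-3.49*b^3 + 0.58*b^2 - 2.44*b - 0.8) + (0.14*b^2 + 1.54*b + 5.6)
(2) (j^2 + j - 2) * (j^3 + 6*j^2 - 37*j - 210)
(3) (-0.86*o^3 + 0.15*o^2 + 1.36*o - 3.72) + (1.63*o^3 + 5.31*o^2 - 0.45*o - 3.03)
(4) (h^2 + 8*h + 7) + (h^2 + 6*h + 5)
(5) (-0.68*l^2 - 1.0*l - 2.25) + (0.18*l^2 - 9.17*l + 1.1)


(1) = -3.49*b^3 + 0.72*b^2 - 0.9*b + 4.8
(2) = j^5 + 7*j^4 - 33*j^3 - 259*j^2 - 136*j + 420
(3) = 0.77*o^3 + 5.46*o^2 + 0.91*o - 6.75
(4) = 2*h^2 + 14*h + 12
(5) = -0.5*l^2 - 10.17*l - 1.15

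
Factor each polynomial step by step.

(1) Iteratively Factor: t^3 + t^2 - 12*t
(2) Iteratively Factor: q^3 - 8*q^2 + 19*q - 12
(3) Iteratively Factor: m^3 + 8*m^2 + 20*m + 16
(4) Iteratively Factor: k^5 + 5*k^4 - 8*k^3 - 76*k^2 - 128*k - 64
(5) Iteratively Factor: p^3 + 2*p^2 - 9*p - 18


(1) = (t)*(t^2 + t - 12) = t*(t + 4)*(t - 3)
(2) = (q - 3)*(q^2 - 5*q + 4) = (q - 3)*(q - 1)*(q - 4)
(3) = (m + 4)*(m^2 + 4*m + 4) = (m + 2)*(m + 4)*(m + 2)
(4) = (k + 1)*(k^4 + 4*k^3 - 12*k^2 - 64*k - 64) = (k + 1)*(k + 2)*(k^3 + 2*k^2 - 16*k - 32) = (k + 1)*(k + 2)*(k + 4)*(k^2 - 2*k - 8) = (k - 4)*(k + 1)*(k + 2)*(k + 4)*(k + 2)
(5) = (p + 2)*(p^2 - 9) = (p - 3)*(p + 2)*(p + 3)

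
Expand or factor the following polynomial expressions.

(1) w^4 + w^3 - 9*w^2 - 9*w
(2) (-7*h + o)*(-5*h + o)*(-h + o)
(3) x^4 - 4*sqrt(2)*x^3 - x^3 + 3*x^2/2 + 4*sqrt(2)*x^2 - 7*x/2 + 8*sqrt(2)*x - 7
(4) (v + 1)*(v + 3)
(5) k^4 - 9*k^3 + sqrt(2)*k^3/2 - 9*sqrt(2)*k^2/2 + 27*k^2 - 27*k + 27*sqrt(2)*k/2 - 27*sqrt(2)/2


(1) = w*(w - 3)*(w + 1)*(w + 3)
(2) = -35*h^3 + 47*h^2*o - 13*h*o^2 + o^3
(3) = (x - 2)*(x + 1)*(x - 7*sqrt(2)/2)*(x - sqrt(2)/2)
(4) = v^2 + 4*v + 3
(5) = (k - 3)^3*(k + sqrt(2)/2)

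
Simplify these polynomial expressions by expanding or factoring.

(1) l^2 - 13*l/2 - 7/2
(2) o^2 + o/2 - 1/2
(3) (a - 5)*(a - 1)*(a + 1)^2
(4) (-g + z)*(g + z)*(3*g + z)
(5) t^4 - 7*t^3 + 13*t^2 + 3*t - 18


(1) = (l - 7)*(l + 1/2)
(2) = (o - 1/2)*(o + 1)
(3) = a^4 - 4*a^3 - 6*a^2 + 4*a + 5
(4) = -3*g^3 - g^2*z + 3*g*z^2 + z^3
(5) = (t - 3)^2*(t - 2)*(t + 1)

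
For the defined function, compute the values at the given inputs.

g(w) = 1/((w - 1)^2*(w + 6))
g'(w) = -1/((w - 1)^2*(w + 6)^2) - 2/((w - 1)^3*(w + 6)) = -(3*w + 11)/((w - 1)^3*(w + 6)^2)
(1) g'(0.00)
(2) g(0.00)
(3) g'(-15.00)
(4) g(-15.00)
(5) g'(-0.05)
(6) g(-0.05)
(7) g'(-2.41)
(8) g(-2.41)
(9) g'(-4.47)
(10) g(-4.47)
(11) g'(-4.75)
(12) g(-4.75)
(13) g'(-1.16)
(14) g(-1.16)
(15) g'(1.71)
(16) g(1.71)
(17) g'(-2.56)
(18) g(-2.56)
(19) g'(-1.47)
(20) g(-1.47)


(1) = 0.31
(2) = 0.17
(3) = -0.00
(4) = -0.00
(5) = 0.26
(6) = 0.15
(7) = 0.01
(8) = 0.02
(9) = -0.01
(10) = 0.02
(11) = -0.01
(12) = 0.02
(13) = 0.03
(14) = 0.04
(15) = -0.76
(16) = 0.26
(17) = 0.01
(18) = 0.02
(19) = 0.02
(20) = 0.04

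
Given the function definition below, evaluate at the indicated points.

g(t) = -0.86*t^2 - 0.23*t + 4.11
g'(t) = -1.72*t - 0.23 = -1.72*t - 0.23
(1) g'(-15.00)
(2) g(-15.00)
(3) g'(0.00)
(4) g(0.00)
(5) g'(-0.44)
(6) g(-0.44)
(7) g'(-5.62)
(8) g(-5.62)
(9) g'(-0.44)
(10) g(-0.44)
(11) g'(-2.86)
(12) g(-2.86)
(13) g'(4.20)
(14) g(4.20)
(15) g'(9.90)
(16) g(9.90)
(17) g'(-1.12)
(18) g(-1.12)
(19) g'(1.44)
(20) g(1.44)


(1) = 25.57
(2) = -185.94
(3) = -0.23
(4) = 4.11
(5) = 0.53
(6) = 4.04
(7) = 9.44
(8) = -21.76
(9) = 0.53
(10) = 4.04
(11) = 4.69
(12) = -2.27
(13) = -7.45
(14) = -12.03
(15) = -17.26
(16) = -82.46
(17) = 1.70
(18) = 3.29
(19) = -2.71
(20) = 2.00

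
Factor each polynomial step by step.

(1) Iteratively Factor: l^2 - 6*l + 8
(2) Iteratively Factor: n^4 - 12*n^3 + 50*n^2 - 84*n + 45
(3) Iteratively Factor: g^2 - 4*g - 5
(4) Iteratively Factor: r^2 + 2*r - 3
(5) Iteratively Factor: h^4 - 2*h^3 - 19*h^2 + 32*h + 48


(1) = (l - 4)*(l - 2)
(2) = (n - 5)*(n^3 - 7*n^2 + 15*n - 9) = (n - 5)*(n - 1)*(n^2 - 6*n + 9) = (n - 5)*(n - 3)*(n - 1)*(n - 3)
(3) = (g + 1)*(g - 5)
(4) = (r - 1)*(r + 3)
(5) = (h - 4)*(h^3 + 2*h^2 - 11*h - 12) = (h - 4)*(h + 4)*(h^2 - 2*h - 3) = (h - 4)*(h - 3)*(h + 4)*(h + 1)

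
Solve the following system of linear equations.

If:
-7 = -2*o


Then:
o = 7/2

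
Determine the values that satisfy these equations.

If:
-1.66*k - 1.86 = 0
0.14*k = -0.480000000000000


Then:
No Solution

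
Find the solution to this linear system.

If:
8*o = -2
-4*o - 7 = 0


Then:
No Solution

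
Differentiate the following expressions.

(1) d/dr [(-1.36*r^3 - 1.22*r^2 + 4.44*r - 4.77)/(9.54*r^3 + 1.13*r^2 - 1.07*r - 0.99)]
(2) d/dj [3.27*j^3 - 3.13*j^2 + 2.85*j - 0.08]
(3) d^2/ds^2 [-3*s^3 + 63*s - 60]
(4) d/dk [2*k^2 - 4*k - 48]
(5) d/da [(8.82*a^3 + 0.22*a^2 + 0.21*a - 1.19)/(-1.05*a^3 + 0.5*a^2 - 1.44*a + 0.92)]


(1) = (10.102*r^4 - 81.8048*r^3 + 136.8448*r^2 + 13.1958*r - 9.4995)/(91.0116*r^6 + 21.5604*r^5 - 19.1387*r^4 - 21.3074*r^3 - 1.0925*r^2 + 2.1186*r + 0.9801)
(2) = 9.81*j^2 - 6.26*j + 2.85
(3) = -18*s
(4) = 4*k - 4
(5) = (4.641*a^4 - 24.9606*a^3 + 20.1729*a^2 + 1.5948*a - 1.5204)/(1.1025*a^6 - 1.05*a^5 + 3.274*a^4 - 3.372*a^3 + 2.9936*a^2 - 2.6496*a + 0.8464)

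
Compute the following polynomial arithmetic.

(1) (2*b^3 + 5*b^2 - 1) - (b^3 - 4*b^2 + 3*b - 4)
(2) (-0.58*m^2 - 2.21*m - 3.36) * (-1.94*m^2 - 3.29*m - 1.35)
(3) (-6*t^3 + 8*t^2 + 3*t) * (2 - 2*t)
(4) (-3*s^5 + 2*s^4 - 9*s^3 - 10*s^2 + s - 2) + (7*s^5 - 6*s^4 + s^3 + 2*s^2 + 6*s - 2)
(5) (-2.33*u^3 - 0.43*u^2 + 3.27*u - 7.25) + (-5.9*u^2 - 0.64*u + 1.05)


(1) = b^3 + 9*b^2 - 3*b + 3
(2) = 1.1252*m^4 + 6.1956*m^3 + 14.5723*m^2 + 14.0379*m + 4.536
(3) = 12*t^4 - 28*t^3 + 10*t^2 + 6*t
(4) = 4*s^5 - 4*s^4 - 8*s^3 - 8*s^2 + 7*s - 4
(5) = -2.33*u^3 - 6.33*u^2 + 2.63*u - 6.2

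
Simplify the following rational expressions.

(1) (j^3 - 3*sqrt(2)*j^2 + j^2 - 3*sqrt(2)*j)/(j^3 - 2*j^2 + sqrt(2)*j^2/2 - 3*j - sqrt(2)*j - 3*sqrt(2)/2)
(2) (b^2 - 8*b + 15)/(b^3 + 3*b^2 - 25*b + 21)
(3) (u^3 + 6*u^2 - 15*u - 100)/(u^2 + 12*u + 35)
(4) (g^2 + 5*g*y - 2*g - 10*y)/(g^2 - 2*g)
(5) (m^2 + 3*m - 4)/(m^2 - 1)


(1) = (2*j^2 - 6*sqrt(2)*j)/(2*j^2 + j*(-6 + sqrt(2)) - 3*sqrt(2))
(2) = (b - 5)/(b^2 + 6*b - 7)
(3) = (u^2 + u - 20)/(u + 7)
(4) = (g + 5*y)/g
(5) = (m + 4)/(m + 1)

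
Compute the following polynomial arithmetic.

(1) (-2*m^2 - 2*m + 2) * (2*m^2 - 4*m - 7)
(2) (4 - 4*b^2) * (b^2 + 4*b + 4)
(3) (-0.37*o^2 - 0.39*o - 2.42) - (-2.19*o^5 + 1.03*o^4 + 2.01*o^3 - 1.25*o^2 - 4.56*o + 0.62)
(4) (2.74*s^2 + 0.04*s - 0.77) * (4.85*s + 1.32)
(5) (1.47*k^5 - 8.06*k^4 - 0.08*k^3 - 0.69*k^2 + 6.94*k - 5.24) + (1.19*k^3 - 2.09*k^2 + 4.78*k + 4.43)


(1) = -4*m^4 + 4*m^3 + 26*m^2 + 6*m - 14
(2) = -4*b^4 - 16*b^3 - 12*b^2 + 16*b + 16
(3) = 2.19*o^5 - 1.03*o^4 - 2.01*o^3 + 0.88*o^2 + 4.17*o - 3.04
(4) = 13.289*s^3 + 3.8108*s^2 - 3.6817*s - 1.0164
(5) = 1.47*k^5 - 8.06*k^4 + 1.11*k^3 - 2.78*k^2 + 11.72*k - 0.81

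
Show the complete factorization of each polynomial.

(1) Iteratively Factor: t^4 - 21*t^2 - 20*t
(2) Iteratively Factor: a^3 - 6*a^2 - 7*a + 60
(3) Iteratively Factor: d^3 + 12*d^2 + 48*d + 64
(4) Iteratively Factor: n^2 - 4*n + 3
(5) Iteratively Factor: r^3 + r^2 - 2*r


(1) = (t)*(t^3 - 21*t - 20) = t*(t + 4)*(t^2 - 4*t - 5) = t*(t - 5)*(t + 4)*(t + 1)
(2) = (a - 5)*(a^2 - a - 12) = (a - 5)*(a + 3)*(a - 4)
(3) = (d + 4)*(d^2 + 8*d + 16) = (d + 4)^2*(d + 4)
(4) = (n - 1)*(n - 3)
(5) = (r)*(r^2 + r - 2) = r*(r - 1)*(r + 2)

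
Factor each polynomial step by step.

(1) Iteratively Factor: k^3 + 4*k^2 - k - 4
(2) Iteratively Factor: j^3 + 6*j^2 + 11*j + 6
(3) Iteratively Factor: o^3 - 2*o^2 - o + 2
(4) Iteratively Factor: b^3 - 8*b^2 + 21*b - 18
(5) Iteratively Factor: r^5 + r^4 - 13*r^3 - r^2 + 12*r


(1) = (k + 1)*(k^2 + 3*k - 4) = (k + 1)*(k + 4)*(k - 1)
(2) = (j + 3)*(j^2 + 3*j + 2) = (j + 2)*(j + 3)*(j + 1)
(3) = (o + 1)*(o^2 - 3*o + 2) = (o - 2)*(o + 1)*(o - 1)
(4) = (b - 3)*(b^2 - 5*b + 6) = (b - 3)^2*(b - 2)
(5) = (r)*(r^4 + r^3 - 13*r^2 - r + 12) = r*(r - 3)*(r^3 + 4*r^2 - r - 4) = r*(r - 3)*(r - 1)*(r^2 + 5*r + 4) = r*(r - 3)*(r - 1)*(r + 1)*(r + 4)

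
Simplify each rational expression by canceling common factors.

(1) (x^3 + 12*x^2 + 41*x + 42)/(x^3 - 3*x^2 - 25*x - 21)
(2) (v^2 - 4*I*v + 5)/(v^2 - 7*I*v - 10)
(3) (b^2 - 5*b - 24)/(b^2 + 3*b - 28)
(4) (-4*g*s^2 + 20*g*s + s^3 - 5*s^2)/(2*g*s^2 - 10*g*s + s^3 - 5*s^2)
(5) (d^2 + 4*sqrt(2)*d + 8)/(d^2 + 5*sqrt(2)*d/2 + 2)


(1) = (x^2 + 9*x + 14)/(x^2 - 6*x - 7)
(2) = (v + I)/(v - 2*I)
(3) = (b^2 - 5*b - 24)/(b^2 + 3*b - 28)
(4) = (-4*g + s)/(2*g + s)
(5) = (2*d + 4*sqrt(2))/(2*d + sqrt(2))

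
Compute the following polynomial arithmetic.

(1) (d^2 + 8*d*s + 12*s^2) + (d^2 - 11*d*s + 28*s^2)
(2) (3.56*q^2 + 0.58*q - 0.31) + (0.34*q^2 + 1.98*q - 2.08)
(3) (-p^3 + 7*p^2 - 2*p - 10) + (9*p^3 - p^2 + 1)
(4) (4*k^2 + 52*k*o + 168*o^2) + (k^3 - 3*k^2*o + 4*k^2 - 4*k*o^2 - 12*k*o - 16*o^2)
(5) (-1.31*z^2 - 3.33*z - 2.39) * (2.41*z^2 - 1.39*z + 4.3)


(1) = 2*d^2 - 3*d*s + 40*s^2
(2) = 3.9*q^2 + 2.56*q - 2.39
(3) = 8*p^3 + 6*p^2 - 2*p - 9
(4) = k^3 - 3*k^2*o + 8*k^2 - 4*k*o^2 + 40*k*o + 152*o^2
(5) = -3.1571*z^4 - 6.2044*z^3 - 6.7642*z^2 - 10.9969*z - 10.277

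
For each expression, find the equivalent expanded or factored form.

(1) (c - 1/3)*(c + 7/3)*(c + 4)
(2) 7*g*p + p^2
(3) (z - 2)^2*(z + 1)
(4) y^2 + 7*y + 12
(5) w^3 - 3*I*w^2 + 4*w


(1) = c^3 + 6*c^2 + 65*c/9 - 28/9
(2) = p*(7*g + p)
(3) = z^3 - 3*z^2 + 4
(4) = (y + 3)*(y + 4)
(5) = w*(w - 4*I)*(w + I)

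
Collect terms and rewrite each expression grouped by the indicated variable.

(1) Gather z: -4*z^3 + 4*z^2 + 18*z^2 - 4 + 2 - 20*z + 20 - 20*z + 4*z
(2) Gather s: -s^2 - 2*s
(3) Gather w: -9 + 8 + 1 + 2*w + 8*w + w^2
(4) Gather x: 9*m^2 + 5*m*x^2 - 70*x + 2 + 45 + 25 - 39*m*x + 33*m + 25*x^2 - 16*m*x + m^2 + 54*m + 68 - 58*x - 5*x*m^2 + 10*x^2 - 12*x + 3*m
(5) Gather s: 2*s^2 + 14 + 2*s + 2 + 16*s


(1) = -4*z^3 + 22*z^2 - 36*z + 18
(2) = -s^2 - 2*s
(3) = w^2 + 10*w
(4) = 10*m^2 + 90*m + x^2*(5*m + 35) + x*(-5*m^2 - 55*m - 140) + 140
(5) = 2*s^2 + 18*s + 16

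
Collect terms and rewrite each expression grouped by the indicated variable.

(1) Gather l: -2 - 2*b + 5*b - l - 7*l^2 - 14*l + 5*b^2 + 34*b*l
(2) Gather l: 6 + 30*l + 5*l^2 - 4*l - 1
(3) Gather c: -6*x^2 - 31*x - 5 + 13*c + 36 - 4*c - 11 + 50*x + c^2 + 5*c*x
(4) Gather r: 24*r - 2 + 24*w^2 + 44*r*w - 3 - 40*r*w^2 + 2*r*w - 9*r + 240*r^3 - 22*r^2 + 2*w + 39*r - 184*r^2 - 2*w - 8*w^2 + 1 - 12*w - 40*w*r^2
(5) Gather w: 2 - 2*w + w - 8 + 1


(1) = 5*b^2 + 3*b - 7*l^2 + l*(34*b - 15) - 2
(2) = 5*l^2 + 26*l + 5
(3) = c^2 + c*(5*x + 9) - 6*x^2 + 19*x + 20
(4) = 240*r^3 + r^2*(-40*w - 206) + r*(-40*w^2 + 46*w + 54) + 16*w^2 - 12*w - 4
(5) = -w - 5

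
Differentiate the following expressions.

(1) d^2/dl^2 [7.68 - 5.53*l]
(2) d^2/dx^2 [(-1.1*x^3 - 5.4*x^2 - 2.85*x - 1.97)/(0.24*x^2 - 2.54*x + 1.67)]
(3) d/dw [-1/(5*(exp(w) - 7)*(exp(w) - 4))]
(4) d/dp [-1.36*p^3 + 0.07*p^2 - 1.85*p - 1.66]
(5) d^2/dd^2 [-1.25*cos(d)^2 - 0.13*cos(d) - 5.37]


(1) = 0
(2) = (-20.22376*x^3 + 40.300968*x^2 - 4.347588*x - 78.138532)/(0.013824*x^6 - 0.438912*x^5 + 4.933728*x^4 - 22.495256*x^3 + 34.330524*x^2 - 21.251418*x + 4.657463)
(3) = (2*exp(w) - 11)*exp(w)/(5*(exp(w) - 7)^2*(exp(w) - 4)^2)
(4) = -4.08*p^2 + 0.14*p - 1.85
(5) = 0.13*cos(d) + 2.5*cos(2*d)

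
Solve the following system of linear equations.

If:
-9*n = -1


Then:
n = 1/9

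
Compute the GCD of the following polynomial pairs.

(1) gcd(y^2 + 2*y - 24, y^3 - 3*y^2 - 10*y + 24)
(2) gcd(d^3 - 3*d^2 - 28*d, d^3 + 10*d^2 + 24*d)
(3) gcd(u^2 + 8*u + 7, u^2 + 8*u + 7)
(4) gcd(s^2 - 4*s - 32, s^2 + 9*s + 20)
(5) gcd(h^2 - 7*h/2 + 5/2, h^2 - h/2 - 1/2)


(1) = gcd((y - 4)*(y + 6), (y - 4)*(y - 2)*(y + 3)) = y - 4
(2) = gcd(d*(d - 7)*(d + 4), d*(d + 4)*(d + 6)) = d^2 + 4*d
(3) = u^2 + 8*u + 7
(4) = s + 4
(5) = gcd((h - 5/2)*(h - 1), (h - 1)*(h + 1/2)) = h - 1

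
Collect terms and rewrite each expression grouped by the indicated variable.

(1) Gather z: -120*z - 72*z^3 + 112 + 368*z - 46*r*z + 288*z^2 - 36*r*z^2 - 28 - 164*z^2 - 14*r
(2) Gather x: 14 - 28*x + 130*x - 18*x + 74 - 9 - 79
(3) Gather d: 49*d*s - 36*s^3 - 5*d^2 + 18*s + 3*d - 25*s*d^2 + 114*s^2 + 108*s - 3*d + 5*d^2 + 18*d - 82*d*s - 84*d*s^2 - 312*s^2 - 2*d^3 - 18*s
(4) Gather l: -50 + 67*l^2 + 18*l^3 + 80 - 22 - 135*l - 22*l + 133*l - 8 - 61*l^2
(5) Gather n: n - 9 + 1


(1) = -14*r - 72*z^3 + z^2*(124 - 36*r) + z*(248 - 46*r) + 84
(2) = 84*x
(3) = -2*d^3 - 25*d^2*s + d*(-84*s^2 - 33*s + 18) - 36*s^3 - 198*s^2 + 108*s
(4) = 18*l^3 + 6*l^2 - 24*l
(5) = n - 8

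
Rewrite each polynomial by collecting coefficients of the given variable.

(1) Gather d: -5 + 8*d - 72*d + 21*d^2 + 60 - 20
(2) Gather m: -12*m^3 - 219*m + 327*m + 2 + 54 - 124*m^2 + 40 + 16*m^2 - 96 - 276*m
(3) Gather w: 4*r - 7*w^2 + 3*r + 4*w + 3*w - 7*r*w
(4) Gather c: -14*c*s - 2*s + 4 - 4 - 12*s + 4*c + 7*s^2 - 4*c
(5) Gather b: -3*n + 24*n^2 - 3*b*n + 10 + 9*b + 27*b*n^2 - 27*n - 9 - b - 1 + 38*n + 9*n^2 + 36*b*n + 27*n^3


(1) = 21*d^2 - 64*d + 35
(2) = -12*m^3 - 108*m^2 - 168*m
(3) = 7*r - 7*w^2 + w*(7 - 7*r)
(4) = -14*c*s + 7*s^2 - 14*s
(5) = b*(27*n^2 + 33*n + 8) + 27*n^3 + 33*n^2 + 8*n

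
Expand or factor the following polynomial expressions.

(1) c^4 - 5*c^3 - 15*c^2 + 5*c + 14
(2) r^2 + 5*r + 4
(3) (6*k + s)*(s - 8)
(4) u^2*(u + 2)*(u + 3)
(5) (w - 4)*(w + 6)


(1) = (c - 7)*(c - 1)*(c + 1)*(c + 2)
(2) = (r + 1)*(r + 4)
(3) = 6*k*s - 48*k + s^2 - 8*s
(4) = u^4 + 5*u^3 + 6*u^2
(5) = w^2 + 2*w - 24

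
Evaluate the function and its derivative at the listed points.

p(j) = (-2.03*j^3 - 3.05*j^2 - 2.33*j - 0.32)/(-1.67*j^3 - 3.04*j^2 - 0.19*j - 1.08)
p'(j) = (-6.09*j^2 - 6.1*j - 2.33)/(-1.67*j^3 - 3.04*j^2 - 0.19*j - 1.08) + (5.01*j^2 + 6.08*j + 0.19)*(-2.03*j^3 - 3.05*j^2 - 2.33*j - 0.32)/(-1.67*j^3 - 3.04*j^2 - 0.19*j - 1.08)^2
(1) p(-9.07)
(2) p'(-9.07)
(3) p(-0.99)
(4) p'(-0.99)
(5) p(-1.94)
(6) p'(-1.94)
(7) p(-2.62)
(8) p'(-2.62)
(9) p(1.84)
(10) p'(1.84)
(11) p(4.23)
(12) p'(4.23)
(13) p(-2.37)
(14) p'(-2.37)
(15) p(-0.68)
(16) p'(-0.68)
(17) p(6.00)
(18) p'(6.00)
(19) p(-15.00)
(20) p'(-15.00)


(1) = 1.29
(2) = 0.01
(3) = -0.43
(4) = 0.83
(5) = 185.94
(6) = 32901.41
(7) = 2.49
(8) = 2.13
(9) = 1.25
(10) = -0.05
(11) = 1.20
(12) = -0.01
(13) = 3.33
(14) = 5.38
(15) = -0.27
(16) = 0.31
(17) = 1.19
(18) = -0.00
(19) = 1.25
(20) = 0.00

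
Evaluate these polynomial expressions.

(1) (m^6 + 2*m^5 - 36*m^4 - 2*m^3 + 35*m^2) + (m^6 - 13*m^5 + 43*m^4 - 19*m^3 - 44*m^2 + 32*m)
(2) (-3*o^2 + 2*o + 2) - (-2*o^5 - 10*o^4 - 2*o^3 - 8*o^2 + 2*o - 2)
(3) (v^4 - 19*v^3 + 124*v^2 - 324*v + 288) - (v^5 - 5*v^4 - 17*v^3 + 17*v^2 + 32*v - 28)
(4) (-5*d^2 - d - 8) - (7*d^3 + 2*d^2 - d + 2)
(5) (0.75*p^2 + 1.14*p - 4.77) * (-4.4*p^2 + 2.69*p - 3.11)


(1) = 2*m^6 - 11*m^5 + 7*m^4 - 21*m^3 - 9*m^2 + 32*m
(2) = 2*o^5 + 10*o^4 + 2*o^3 + 5*o^2 + 4
(3) = -v^5 + 6*v^4 - 2*v^3 + 107*v^2 - 356*v + 316
(4) = -7*d^3 - 7*d^2 - 10
(5) = -3.3*p^4 - 2.9985*p^3 + 21.7221*p^2 - 16.3767*p + 14.8347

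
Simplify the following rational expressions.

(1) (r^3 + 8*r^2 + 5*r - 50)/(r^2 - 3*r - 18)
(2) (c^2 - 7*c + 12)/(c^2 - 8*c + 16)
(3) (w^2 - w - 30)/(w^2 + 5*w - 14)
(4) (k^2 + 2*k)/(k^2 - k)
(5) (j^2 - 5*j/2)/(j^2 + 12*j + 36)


(1) = (r^3 + 8*r^2 + 5*r - 50)/(r^2 - 3*r - 18)
(2) = (c - 3)/(c - 4)
(3) = (w^2 - w - 30)/(w^2 + 5*w - 14)
(4) = (k + 2)/(k - 1)
(5) = (2*j^2 - 5*j)/(2*j^2 + 24*j + 72)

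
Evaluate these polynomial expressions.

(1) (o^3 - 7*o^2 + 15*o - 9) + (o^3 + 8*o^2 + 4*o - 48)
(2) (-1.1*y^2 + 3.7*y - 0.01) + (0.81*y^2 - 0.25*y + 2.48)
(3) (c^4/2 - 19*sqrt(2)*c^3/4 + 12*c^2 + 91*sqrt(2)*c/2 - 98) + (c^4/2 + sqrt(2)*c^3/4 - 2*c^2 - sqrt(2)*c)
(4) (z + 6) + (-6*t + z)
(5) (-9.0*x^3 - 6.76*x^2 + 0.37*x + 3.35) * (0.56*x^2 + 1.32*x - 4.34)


(1) = 2*o^3 + o^2 + 19*o - 57
(2) = -0.29*y^2 + 3.45*y + 2.47
(3) = c^4 - 9*sqrt(2)*c^3/2 + 10*c^2 + 89*sqrt(2)*c/2 - 98
(4) = -6*t + 2*z + 6
(5) = -5.04*x^5 - 15.6656*x^4 + 30.344*x^3 + 31.7028*x^2 + 2.8162*x - 14.539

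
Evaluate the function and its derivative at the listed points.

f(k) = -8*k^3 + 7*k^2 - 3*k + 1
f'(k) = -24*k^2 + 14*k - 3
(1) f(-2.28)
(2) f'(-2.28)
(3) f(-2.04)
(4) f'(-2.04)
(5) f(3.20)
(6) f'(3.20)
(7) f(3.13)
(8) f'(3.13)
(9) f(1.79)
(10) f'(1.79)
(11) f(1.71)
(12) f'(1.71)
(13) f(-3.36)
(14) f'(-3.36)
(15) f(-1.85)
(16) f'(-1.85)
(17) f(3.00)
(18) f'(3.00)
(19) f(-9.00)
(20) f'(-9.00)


(1) = 139.05
(2) = -159.68
(3) = 104.17
(4) = -131.44
(5) = -199.06
(6) = -203.96
(7) = -185.13
(8) = -194.31
(9) = -27.82
(10) = -54.84
(11) = -23.66
(12) = -49.24
(13) = 393.57
(14) = -320.99
(15) = 81.16
(16) = -111.04
(17) = -161.00
(18) = -177.00
(19) = 6427.00
(20) = -2073.00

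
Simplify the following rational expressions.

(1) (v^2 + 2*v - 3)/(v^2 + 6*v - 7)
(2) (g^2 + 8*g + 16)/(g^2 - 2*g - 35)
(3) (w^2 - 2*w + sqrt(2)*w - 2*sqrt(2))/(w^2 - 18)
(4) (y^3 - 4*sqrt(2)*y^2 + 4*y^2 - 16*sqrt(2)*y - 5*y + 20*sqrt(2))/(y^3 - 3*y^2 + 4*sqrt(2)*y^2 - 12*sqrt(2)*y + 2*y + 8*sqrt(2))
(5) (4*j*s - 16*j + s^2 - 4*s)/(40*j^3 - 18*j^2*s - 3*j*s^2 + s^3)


(1) = (v + 3)/(v + 7)
(2) = (g^2 + 8*g + 16)/(g^2 - 2*g - 35)
(3) = (w^2 + w*(-2 + sqrt(2)) - 2*sqrt(2))/(w^2 - 18)
(4) = (y^2 + y*(5 - 4*sqrt(2)) - 20*sqrt(2))/(y^2 + y*(-2 + 4*sqrt(2)) - 8*sqrt(2))
(5) = (s - 4)/(10*j^2 - 7*j*s + s^2)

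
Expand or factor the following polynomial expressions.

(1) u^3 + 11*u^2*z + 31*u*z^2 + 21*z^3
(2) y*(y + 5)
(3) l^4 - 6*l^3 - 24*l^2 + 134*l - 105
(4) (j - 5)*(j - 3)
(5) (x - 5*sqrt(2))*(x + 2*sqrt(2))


(1) = (u + z)*(u + 3*z)*(u + 7*z)
(2) = y^2 + 5*y
(3) = (l - 7)*(l - 3)*(l - 1)*(l + 5)
(4) = j^2 - 8*j + 15
(5) = x^2 - 3*sqrt(2)*x - 20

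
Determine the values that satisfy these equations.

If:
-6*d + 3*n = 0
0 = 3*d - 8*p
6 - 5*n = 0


Then:
d = 3/5
n = 6/5
p = 9/40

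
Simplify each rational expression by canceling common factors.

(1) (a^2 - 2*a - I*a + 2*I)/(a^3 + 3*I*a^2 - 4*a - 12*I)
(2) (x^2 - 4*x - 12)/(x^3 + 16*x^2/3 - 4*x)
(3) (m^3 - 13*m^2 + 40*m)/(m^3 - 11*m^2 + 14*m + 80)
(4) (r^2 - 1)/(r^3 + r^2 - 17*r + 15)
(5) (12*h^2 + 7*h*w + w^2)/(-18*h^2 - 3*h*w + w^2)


(1) = (a - I)/(a^2 + a*(2 + 3*I) + 6*I)
(2) = (3*x^2 - 12*x - 36)/(3*x^3 + 16*x^2 - 12*x)
(3) = m/(m + 2)
(4) = (r + 1)/(r^2 + 2*r - 15)
(5) = (4*h + w)/(-6*h + w)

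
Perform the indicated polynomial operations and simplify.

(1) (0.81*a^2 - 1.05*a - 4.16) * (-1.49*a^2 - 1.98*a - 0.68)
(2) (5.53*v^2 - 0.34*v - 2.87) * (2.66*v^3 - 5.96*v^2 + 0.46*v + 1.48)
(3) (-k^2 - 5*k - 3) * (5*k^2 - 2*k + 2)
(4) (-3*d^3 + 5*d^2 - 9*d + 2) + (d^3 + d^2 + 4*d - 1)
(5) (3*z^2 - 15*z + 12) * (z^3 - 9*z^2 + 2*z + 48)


(1) = -1.2069*a^4 - 0.0393*a^3 + 7.7266*a^2 + 8.9508*a + 2.8288
(2) = 14.7098*v^5 - 33.8632*v^4 - 3.064*v^3 + 25.1332*v^2 - 1.8234*v - 4.2476
(3) = -5*k^4 - 23*k^3 - 7*k^2 - 4*k - 6
(4) = -2*d^3 + 6*d^2 - 5*d + 1
(5) = 3*z^5 - 42*z^4 + 153*z^3 + 6*z^2 - 696*z + 576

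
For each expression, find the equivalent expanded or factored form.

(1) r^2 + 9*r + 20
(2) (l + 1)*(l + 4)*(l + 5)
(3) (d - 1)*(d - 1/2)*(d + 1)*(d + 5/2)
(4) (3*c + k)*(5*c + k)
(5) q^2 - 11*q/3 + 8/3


(1) = (r + 4)*(r + 5)
(2) = l^3 + 10*l^2 + 29*l + 20
(3) = d^4 + 2*d^3 - 9*d^2/4 - 2*d + 5/4
(4) = 15*c^2 + 8*c*k + k^2
(5) = (q - 8/3)*(q - 1)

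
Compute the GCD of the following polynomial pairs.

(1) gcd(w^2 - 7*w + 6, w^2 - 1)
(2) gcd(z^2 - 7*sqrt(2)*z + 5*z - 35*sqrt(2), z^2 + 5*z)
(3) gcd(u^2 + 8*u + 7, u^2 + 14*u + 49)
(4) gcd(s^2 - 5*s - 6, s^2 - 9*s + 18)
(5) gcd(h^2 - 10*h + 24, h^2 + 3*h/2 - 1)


(1) = w - 1
(2) = z + 5
(3) = u + 7
(4) = s - 6
(5) = 1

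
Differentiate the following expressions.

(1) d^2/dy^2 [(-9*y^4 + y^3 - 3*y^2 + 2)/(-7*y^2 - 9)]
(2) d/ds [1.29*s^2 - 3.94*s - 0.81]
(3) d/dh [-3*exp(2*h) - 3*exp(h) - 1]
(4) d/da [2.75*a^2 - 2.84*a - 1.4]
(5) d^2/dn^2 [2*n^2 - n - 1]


(1) = 6*(147*y^6 + 567*y^4 + 21*y^3 + 1171*y^2 - 81*y + 123)/(343*y^6 + 1323*y^4 + 1701*y^2 + 729)
(2) = 2.58*s - 3.94
(3) = (-6*exp(h) - 3)*exp(h)
(4) = 5.5*a - 2.84
(5) = 4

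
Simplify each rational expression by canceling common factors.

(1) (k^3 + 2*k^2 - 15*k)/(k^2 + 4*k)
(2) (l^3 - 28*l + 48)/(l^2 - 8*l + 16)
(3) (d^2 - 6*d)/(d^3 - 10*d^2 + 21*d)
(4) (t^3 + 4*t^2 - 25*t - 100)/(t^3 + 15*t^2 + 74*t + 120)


(1) = (k^2 + 2*k - 15)/(k + 4)
(2) = (l^2 + 4*l - 12)/(l - 4)
(3) = (d - 6)/(d^2 - 10*d + 21)
(4) = (t - 5)/(t + 6)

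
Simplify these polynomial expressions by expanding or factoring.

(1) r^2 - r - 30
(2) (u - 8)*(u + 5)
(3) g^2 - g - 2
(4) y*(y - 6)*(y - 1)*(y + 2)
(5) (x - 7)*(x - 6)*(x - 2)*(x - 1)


(1) = (r - 6)*(r + 5)
(2) = u^2 - 3*u - 40
(3) = (g - 2)*(g + 1)
(4) = y^4 - 5*y^3 - 8*y^2 + 12*y
(5) = x^4 - 16*x^3 + 83*x^2 - 152*x + 84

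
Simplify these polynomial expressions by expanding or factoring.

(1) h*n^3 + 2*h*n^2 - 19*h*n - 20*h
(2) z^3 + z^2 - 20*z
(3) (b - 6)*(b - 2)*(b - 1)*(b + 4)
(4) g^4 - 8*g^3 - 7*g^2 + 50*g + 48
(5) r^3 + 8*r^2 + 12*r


(1) = (n - 4)*(n + 5)*(h*n + h)
(2) = z*(z - 4)*(z + 5)
(3) = b^4 - 5*b^3 - 16*b^2 + 68*b - 48
(4) = (g - 8)*(g - 3)*(g + 1)*(g + 2)
(5) = r*(r + 2)*(r + 6)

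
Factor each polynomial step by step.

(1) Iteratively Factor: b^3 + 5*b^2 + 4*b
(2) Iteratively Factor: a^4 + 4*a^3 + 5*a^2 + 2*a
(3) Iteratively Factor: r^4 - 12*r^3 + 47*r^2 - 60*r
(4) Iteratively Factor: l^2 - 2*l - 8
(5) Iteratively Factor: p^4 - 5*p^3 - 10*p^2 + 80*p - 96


(1) = (b)*(b^2 + 5*b + 4) = b*(b + 4)*(b + 1)
(2) = (a)*(a^3 + 4*a^2 + 5*a + 2) = a*(a + 1)*(a^2 + 3*a + 2) = a*(a + 1)^2*(a + 2)
(3) = (r - 5)*(r^3 - 7*r^2 + 12*r) = (r - 5)*(r - 4)*(r^2 - 3*r) = r*(r - 5)*(r - 4)*(r - 3)
(4) = (l - 4)*(l + 2)
(5) = (p - 3)*(p^3 - 2*p^2 - 16*p + 32) = (p - 3)*(p + 4)*(p^2 - 6*p + 8) = (p - 3)*(p - 2)*(p + 4)*(p - 4)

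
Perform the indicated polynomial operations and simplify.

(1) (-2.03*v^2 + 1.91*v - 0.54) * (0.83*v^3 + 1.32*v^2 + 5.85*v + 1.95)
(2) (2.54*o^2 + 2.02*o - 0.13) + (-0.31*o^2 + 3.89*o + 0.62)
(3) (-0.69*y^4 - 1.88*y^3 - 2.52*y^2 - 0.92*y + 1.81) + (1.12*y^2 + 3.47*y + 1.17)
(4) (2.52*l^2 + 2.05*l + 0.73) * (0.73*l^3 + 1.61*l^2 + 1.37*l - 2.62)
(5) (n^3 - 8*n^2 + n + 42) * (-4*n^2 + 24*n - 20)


(1) = -1.6849*v^5 - 1.0943*v^4 - 9.8025*v^3 + 6.5022*v^2 + 0.5655*v - 1.053
(2) = 2.23*o^2 + 5.91*o + 0.49
(3) = -0.69*y^4 - 1.88*y^3 - 1.4*y^2 + 2.55*y + 2.98
(4) = 1.8396*l^5 + 5.5537*l^4 + 7.2858*l^3 - 2.6186*l^2 - 4.3709*l - 1.9126
(5) = -4*n^5 + 56*n^4 - 216*n^3 + 16*n^2 + 988*n - 840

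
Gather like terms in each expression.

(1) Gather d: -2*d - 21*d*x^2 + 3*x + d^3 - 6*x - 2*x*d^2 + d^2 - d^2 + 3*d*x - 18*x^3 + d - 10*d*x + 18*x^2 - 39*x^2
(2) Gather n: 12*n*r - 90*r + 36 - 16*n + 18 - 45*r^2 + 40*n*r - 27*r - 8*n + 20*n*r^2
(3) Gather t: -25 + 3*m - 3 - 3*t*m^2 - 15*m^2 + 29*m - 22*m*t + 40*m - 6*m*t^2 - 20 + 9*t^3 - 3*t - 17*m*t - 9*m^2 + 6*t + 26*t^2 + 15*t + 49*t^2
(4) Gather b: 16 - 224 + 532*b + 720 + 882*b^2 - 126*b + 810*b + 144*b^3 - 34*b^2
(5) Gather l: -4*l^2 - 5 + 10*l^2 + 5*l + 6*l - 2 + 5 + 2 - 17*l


(1) = d^3 - 2*d^2*x + d*(-21*x^2 - 7*x - 1) - 18*x^3 - 21*x^2 - 3*x
(2) = n*(20*r^2 + 52*r - 24) - 45*r^2 - 117*r + 54
(3) = -24*m^2 + 72*m + 9*t^3 + t^2*(75 - 6*m) + t*(-3*m^2 - 39*m + 18) - 48
(4) = 144*b^3 + 848*b^2 + 1216*b + 512
(5) = 6*l^2 - 6*l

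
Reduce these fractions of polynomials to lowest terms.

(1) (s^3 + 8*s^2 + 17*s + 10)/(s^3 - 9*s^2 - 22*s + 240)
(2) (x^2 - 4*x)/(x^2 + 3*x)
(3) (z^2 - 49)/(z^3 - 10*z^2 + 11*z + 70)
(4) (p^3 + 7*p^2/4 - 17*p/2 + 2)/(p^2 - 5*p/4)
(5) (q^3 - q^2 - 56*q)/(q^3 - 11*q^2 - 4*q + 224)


(1) = (s^2 + 3*s + 2)/(s^2 - 14*s + 48)
(2) = (x - 4)/(x + 3)
(3) = (z + 7)/(z^2 - 3*z - 10)
(4) = (4*p^3 + 7*p^2 - 34*p + 8)/(4*p^2 - 5*p)
(5) = (q^2 + 7*q)/(q^2 - 3*q - 28)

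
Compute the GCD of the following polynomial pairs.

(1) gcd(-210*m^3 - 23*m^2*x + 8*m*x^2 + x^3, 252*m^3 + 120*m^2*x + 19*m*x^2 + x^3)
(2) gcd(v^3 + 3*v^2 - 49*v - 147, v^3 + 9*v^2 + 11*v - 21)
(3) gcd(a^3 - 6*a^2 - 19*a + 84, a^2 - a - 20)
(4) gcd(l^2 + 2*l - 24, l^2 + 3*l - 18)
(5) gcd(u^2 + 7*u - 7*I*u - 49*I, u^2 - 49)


(1) = gcd((-5*m + x)*(6*m + x)*(7*m + x), (6*m + x)^2*(7*m + x)) = 42*m^2 + 13*m*x + x^2
(2) = v^2 + 10*v + 21
(3) = gcd((a - 7)*(a - 3)*(a + 4), (a - 5)*(a + 4)) = a + 4
(4) = gcd((l - 4)*(l + 6), (l - 3)*(l + 6)) = l + 6
(5) = u + 7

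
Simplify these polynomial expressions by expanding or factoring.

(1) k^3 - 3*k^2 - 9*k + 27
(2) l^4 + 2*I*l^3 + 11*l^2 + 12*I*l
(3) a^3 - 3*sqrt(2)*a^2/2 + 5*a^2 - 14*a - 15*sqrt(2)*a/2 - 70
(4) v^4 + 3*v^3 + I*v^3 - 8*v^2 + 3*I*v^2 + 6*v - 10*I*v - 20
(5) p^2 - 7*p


(1) = (k - 3)^2*(k + 3)
(2) = l*(l - 3*I)*(l + I)*(l + 4*I)
(3) = (a + 5)*(a - 7*sqrt(2)/2)*(a + 2*sqrt(2))
(4) = (v - 2)*(v + 5)*(v - I)*(v + 2*I)
(5) = p*(p - 7)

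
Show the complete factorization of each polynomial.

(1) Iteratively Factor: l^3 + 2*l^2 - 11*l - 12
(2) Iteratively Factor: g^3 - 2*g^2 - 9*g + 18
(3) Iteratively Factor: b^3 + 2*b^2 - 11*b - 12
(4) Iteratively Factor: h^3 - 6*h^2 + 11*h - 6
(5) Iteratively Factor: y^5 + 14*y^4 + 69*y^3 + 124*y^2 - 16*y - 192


(1) = (l + 1)*(l^2 + l - 12) = (l - 3)*(l + 1)*(l + 4)
(2) = (g - 3)*(g^2 + g - 6) = (g - 3)*(g + 3)*(g - 2)
(3) = (b + 1)*(b^2 + b - 12) = (b + 1)*(b + 4)*(b - 3)
(4) = (h - 2)*(h^2 - 4*h + 3) = (h - 2)*(h - 1)*(h - 3)
(5) = (y + 3)*(y^4 + 11*y^3 + 36*y^2 + 16*y - 64) = (y - 1)*(y + 3)*(y^3 + 12*y^2 + 48*y + 64) = (y - 1)*(y + 3)*(y + 4)*(y^2 + 8*y + 16) = (y - 1)*(y + 3)*(y + 4)^2*(y + 4)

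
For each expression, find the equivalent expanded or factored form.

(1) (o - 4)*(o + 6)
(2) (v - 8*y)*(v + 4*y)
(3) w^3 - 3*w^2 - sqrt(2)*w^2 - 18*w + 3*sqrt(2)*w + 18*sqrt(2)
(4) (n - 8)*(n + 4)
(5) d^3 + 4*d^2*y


(1) = o^2 + 2*o - 24
(2) = v^2 - 4*v*y - 32*y^2
(3) = (w - 6)*(w + 3)*(w - sqrt(2))
(4) = n^2 - 4*n - 32
(5) = d^2*(d + 4*y)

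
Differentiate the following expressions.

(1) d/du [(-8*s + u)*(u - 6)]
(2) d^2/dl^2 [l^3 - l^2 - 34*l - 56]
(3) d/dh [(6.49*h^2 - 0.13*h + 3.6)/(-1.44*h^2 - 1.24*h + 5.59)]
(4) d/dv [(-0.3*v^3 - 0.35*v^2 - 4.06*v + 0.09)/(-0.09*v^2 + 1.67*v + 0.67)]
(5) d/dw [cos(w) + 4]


(1) = -8*s + 2*u - 6
(2) = 6*l - 2
(3) = (-8.2348*h^2 + 82.9262*h + 3.7373)/(2.0736*h^4 + 3.5712*h^3 - 14.5616*h^2 - 13.8632*h + 31.2481)
(4) = (0.027*v^4 - 1.002*v^3 - 1.5529*v^2 - 0.4528*v - 2.8705)/(0.0081*v^4 - 0.3006*v^3 + 2.6683*v^2 + 2.2378*v + 0.4489)
(5) = -sin(w)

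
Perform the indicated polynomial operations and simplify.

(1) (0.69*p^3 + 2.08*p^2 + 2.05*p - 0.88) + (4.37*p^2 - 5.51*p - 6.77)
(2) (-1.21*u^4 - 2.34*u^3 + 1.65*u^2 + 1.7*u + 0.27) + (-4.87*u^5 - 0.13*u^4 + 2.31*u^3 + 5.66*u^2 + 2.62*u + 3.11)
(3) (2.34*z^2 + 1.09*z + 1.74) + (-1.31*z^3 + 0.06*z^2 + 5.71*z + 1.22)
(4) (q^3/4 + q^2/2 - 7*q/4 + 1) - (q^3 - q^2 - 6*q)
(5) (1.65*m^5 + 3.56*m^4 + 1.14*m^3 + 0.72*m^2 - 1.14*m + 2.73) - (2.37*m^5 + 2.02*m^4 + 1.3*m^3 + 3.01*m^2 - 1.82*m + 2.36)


(1) = 0.69*p^3 + 6.45*p^2 - 3.46*p - 7.65
(2) = -4.87*u^5 - 1.34*u^4 - 0.03*u^3 + 7.31*u^2 + 4.32*u + 3.38
(3) = -1.31*z^3 + 2.4*z^2 + 6.8*z + 2.96
(4) = -3*q^3/4 + 3*q^2/2 + 17*q/4 + 1
(5) = -0.72*m^5 + 1.54*m^4 - 0.16*m^3 - 2.29*m^2 + 0.68*m + 0.37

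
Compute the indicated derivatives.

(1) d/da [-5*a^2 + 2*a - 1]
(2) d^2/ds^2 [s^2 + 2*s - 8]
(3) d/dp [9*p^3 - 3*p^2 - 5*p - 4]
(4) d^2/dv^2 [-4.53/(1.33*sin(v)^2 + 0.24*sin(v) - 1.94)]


(1) = 2 - 10*a
(2) = 2
(3) = 27*p^2 - 6*p - 5
(4) = (32.052468*sin(v)^4 + 4.337928*sin(v)^3 - 1.06455*sin(v)^2 - 6.566688*sin(v) - 23.898468)/(1.33*sin(v)^2 + 0.24*sin(v) - 1.94)^3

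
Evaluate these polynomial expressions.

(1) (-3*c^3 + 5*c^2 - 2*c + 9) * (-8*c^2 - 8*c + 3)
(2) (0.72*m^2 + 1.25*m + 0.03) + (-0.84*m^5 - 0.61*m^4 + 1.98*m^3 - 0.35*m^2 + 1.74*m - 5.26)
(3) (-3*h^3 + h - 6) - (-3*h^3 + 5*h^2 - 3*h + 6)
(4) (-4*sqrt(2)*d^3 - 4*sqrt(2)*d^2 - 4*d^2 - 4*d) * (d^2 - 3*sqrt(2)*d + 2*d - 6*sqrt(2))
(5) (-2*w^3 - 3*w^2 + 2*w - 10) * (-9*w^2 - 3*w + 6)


(1) = 24*c^5 - 16*c^4 - 33*c^3 - 41*c^2 - 78*c + 27
(2) = -0.84*m^5 - 0.61*m^4 + 1.98*m^3 + 0.37*m^2 + 2.99*m - 5.23
(3) = -5*h^2 + 4*h - 12
(4) = -4*sqrt(2)*d^5 - 12*sqrt(2)*d^4 + 20*d^4 + 4*sqrt(2)*d^3 + 60*d^3 + 40*d^2 + 36*sqrt(2)*d^2 + 24*sqrt(2)*d
(5) = 18*w^5 + 33*w^4 - 21*w^3 + 66*w^2 + 42*w - 60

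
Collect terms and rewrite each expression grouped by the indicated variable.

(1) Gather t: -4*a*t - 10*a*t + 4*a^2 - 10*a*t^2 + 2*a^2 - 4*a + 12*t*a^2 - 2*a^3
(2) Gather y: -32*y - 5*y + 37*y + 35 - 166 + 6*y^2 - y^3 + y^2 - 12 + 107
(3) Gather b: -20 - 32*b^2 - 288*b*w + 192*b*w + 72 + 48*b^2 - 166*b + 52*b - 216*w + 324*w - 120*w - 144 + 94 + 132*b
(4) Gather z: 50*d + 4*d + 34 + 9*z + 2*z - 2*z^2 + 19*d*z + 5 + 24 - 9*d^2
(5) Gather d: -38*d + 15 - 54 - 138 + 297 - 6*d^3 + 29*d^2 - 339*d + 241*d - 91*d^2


(1) = -2*a^3 + 6*a^2 - 10*a*t^2 - 4*a + t*(12*a^2 - 14*a)
(2) = -y^3 + 7*y^2 - 36
(3) = 16*b^2 + b*(18 - 96*w) - 12*w + 2
(4) = -9*d^2 + 54*d - 2*z^2 + z*(19*d + 11) + 63
(5) = -6*d^3 - 62*d^2 - 136*d + 120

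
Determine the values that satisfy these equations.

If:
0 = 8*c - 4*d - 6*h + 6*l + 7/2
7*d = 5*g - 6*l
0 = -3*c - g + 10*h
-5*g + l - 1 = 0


Then:
c = -1529*l/1085 - 1467/2170
d = -5*l/7 - 1/7
g = l/5 - 1/5
h = -437*l/1085 - 967/4340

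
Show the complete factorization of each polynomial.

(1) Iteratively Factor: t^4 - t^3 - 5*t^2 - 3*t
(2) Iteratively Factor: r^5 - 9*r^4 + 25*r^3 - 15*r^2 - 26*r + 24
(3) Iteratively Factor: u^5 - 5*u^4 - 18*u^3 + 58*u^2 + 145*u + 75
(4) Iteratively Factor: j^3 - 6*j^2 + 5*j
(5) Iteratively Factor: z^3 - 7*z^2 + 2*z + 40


(1) = (t + 1)*(t^3 - 2*t^2 - 3*t) = (t - 3)*(t + 1)*(t^2 + t) = (t - 3)*(t + 1)^2*(t)
(2) = (r - 1)*(r^4 - 8*r^3 + 17*r^2 + 2*r - 24) = (r - 3)*(r - 1)*(r^3 - 5*r^2 + 2*r + 8) = (r - 3)*(r - 1)*(r + 1)*(r^2 - 6*r + 8) = (r - 4)*(r - 3)*(r - 1)*(r + 1)*(r - 2)
(3) = (u - 5)*(u^4 - 18*u^2 - 32*u - 15) = (u - 5)^2*(u^3 + 5*u^2 + 7*u + 3) = (u - 5)^2*(u + 1)*(u^2 + 4*u + 3) = (u - 5)^2*(u + 1)^2*(u + 3)
(4) = (j - 1)*(j^2 - 5*j) = j*(j - 1)*(j - 5)
(5) = (z - 5)*(z^2 - 2*z - 8) = (z - 5)*(z + 2)*(z - 4)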